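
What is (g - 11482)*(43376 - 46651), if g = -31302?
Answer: 140117600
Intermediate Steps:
(g - 11482)*(43376 - 46651) = (-31302 - 11482)*(43376 - 46651) = -42784*(-3275) = 140117600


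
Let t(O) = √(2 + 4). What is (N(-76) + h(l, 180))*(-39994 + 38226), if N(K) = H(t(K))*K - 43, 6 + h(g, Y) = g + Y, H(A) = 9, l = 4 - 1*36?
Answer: 1034280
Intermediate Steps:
l = -32 (l = 4 - 36 = -32)
t(O) = √6
h(g, Y) = -6 + Y + g (h(g, Y) = -6 + (g + Y) = -6 + (Y + g) = -6 + Y + g)
N(K) = -43 + 9*K (N(K) = 9*K - 43 = -43 + 9*K)
(N(-76) + h(l, 180))*(-39994 + 38226) = ((-43 + 9*(-76)) + (-6 + 180 - 32))*(-39994 + 38226) = ((-43 - 684) + 142)*(-1768) = (-727 + 142)*(-1768) = -585*(-1768) = 1034280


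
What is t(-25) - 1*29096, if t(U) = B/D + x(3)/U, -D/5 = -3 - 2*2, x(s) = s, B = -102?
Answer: -5092331/175 ≈ -29099.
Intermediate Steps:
D = 35 (D = -5*(-3 - 2*2) = -5*(-3 - 4) = -5*(-7) = 35)
t(U) = -102/35 + 3/U
t(-25) - 1*29096 = (-102/35 + 3/(-25)) - 1*29096 = (-102/35 + 3*(-1/25)) - 29096 = (-102/35 - 3/25) - 29096 = -531/175 - 29096 = -5092331/175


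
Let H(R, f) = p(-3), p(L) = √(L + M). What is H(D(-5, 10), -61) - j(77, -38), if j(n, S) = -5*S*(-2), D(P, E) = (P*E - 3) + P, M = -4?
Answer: 380 + I*√7 ≈ 380.0 + 2.6458*I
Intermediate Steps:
p(L) = √(-4 + L) (p(L) = √(L - 4) = √(-4 + L))
D(P, E) = -3 + P + E*P (D(P, E) = (E*P - 3) + P = (-3 + E*P) + P = -3 + P + E*P)
H(R, f) = I*√7 (H(R, f) = √(-4 - 3) = √(-7) = I*√7)
j(n, S) = 10*S
H(D(-5, 10), -61) - j(77, -38) = I*√7 - 10*(-38) = I*√7 - 1*(-380) = I*√7 + 380 = 380 + I*√7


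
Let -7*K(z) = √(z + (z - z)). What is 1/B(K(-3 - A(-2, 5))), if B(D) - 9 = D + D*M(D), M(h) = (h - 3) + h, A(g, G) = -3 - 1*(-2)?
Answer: -49*I/(-437*I + 14*√2) ≈ 0.1119 - 0.0050697*I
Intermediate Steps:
A(g, G) = -1 (A(g, G) = -3 + 2 = -1)
M(h) = -3 + 2*h (M(h) = (-3 + h) + h = -3 + 2*h)
K(z) = -√z/7 (K(z) = -√(z + (z - z))/7 = -√(z + 0)/7 = -√z/7)
B(D) = 9 + D + D*(-3 + 2*D) (B(D) = 9 + (D + D*(-3 + 2*D)) = 9 + D + D*(-3 + 2*D))
1/B(K(-3 - A(-2, 5))) = 1/(9 - √(-3 - 1*(-1))/7 + (-√(-3 - 1*(-1))/7)*(-3 + 2*(-√(-3 - 1*(-1))/7))) = 1/(9 - √(-3 + 1)/7 + (-√(-3 + 1)/7)*(-3 + 2*(-√(-3 + 1)/7))) = 1/(9 - I*√2/7 + (-I*√2/7)*(-3 + 2*(-I*√2/7))) = 1/(9 - I*√2/7 + (-I*√2/7)*(-3 - 2*I*√2/7)) = 1/(9 - I*√2/7 - I*√2*(-3 - 2*I*√2/7)/7)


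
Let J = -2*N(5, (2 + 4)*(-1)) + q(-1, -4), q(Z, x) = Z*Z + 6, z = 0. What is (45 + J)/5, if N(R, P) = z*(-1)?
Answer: 52/5 ≈ 10.400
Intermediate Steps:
q(Z, x) = 6 + Z² (q(Z, x) = Z² + 6 = 6 + Z²)
N(R, P) = 0 (N(R, P) = 0*(-1) = 0)
J = 7 (J = -2*0 + (6 + (-1)²) = 0 + (6 + 1) = 0 + 7 = 7)
(45 + J)/5 = (45 + 7)/5 = 52*(⅕) = 52/5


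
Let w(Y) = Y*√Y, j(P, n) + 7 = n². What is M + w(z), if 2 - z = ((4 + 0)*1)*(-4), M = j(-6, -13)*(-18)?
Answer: -2916 + 54*√2 ≈ -2839.6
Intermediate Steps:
j(P, n) = -7 + n²
M = -2916 (M = (-7 + (-13)²)*(-18) = (-7 + 169)*(-18) = 162*(-18) = -2916)
z = 18 (z = 2 - (4 + 0)*1*(-4) = 2 - 4*1*(-4) = 2 - 4*(-4) = 2 - 1*(-16) = 2 + 16 = 18)
w(Y) = Y^(3/2)
M + w(z) = -2916 + 18^(3/2) = -2916 + 54*√2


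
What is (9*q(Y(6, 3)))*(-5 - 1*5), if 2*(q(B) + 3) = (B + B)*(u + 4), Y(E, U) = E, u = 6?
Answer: -5130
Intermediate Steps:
q(B) = -3 + 10*B (q(B) = -3 + ((B + B)*(6 + 4))/2 = -3 + ((2*B)*10)/2 = -3 + (20*B)/2 = -3 + 10*B)
(9*q(Y(6, 3)))*(-5 - 1*5) = (9*(-3 + 10*6))*(-5 - 1*5) = (9*(-3 + 60))*(-5 - 5) = (9*57)*(-10) = 513*(-10) = -5130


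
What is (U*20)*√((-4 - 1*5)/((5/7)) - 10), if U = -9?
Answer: -36*I*√565 ≈ -855.71*I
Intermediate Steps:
(U*20)*√((-4 - 1*5)/((5/7)) - 10) = (-9*20)*√((-4 - 1*5)/((5/7)) - 10) = -180*√((-4 - 5)/((5*(⅐))) - 10) = -180*√(-9/5/7 - 10) = -180*√(-9*7/5 - 10) = -180*√(-63/5 - 10) = -36*I*√565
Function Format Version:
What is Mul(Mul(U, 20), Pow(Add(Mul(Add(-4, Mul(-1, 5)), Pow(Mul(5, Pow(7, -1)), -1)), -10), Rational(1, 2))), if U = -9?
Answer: Mul(-36, I, Pow(565, Rational(1, 2))) ≈ Mul(-855.71, I)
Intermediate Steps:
Mul(Mul(U, 20), Pow(Add(Mul(Add(-4, Mul(-1, 5)), Pow(Mul(5, Pow(7, -1)), -1)), -10), Rational(1, 2))) = Mul(Mul(-9, 20), Pow(Add(Mul(Add(-4, Mul(-1, 5)), Pow(Mul(5, Pow(7, -1)), -1)), -10), Rational(1, 2))) = Mul(-180, Pow(Add(Mul(Add(-4, -5), Pow(Mul(5, Rational(1, 7)), -1)), -10), Rational(1, 2))) = Mul(-180, Pow(Add(Mul(-9, Pow(Rational(5, 7), -1)), -10), Rational(1, 2))) = Mul(-180, Pow(Add(Mul(-9, Rational(7, 5)), -10), Rational(1, 2))) = Mul(-180, Pow(Add(Rational(-63, 5), -10), Rational(1, 2))) = Mul(-180, Pow(Rational(-113, 5), Rational(1, 2))) = Mul(-180, Mul(Rational(1, 5), I, Pow(565, Rational(1, 2)))) = Mul(-36, I, Pow(565, Rational(1, 2)))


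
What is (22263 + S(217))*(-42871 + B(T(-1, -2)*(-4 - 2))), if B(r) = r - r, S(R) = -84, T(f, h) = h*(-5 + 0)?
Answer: -950835909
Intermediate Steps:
T(f, h) = -5*h (T(f, h) = h*(-5) = -5*h)
B(r) = 0
(22263 + S(217))*(-42871 + B(T(-1, -2)*(-4 - 2))) = (22263 - 84)*(-42871 + 0) = 22179*(-42871) = -950835909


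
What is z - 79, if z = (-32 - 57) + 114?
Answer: -54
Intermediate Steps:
z = 25 (z = -89 + 114 = 25)
z - 79 = 25 - 79 = -54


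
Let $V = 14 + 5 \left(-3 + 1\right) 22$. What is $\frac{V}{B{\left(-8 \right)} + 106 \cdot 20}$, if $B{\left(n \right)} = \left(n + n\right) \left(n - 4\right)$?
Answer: $- \frac{103}{1156} \approx -0.0891$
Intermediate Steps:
$B{\left(n \right)} = 2 n \left(-4 + n\right)$
$V = -206$ ($V = 14 + 5 \left(-2\right) 22 = 14 - 220 = -206$)
$\frac{V}{B{\left(-8 \right)} + 106 \cdot 20} = - \frac{206}{2 \left(-8\right) \left(-4 - 8\right) + 106 \cdot 20} = - \frac{206}{2 \left(-8\right) \left(-12\right) + 2120} = - \frac{206}{192 + 2120} = - \frac{206}{2312} = \left(-206\right) \frac{1}{2312} = - \frac{103}{1156}$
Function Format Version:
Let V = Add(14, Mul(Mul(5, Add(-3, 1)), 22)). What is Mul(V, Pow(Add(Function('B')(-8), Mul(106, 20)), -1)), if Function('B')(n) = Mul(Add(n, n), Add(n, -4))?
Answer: Rational(-103, 1156) ≈ -0.089100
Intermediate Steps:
Function('B')(n) = Mul(2, n, Add(-4, n)) (Function('B')(n) = Mul(Mul(2, n), Add(-4, n)) = Mul(2, n, Add(-4, n)))
V = -206 (V = Add(14, Mul(Mul(5, -2), 22)) = Add(14, Mul(-10, 22)) = Add(14, -220) = -206)
Mul(V, Pow(Add(Function('B')(-8), Mul(106, 20)), -1)) = Mul(-206, Pow(Add(Mul(2, -8, Add(-4, -8)), Mul(106, 20)), -1)) = Mul(-206, Pow(Add(Mul(2, -8, -12), 2120), -1)) = Mul(-206, Pow(Add(192, 2120), -1)) = Mul(-206, Pow(2312, -1)) = Mul(-206, Rational(1, 2312)) = Rational(-103, 1156)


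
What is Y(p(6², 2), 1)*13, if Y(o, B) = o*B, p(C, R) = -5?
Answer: -65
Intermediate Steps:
Y(o, B) = B*o
Y(p(6², 2), 1)*13 = (1*(-5))*13 = -5*13 = -65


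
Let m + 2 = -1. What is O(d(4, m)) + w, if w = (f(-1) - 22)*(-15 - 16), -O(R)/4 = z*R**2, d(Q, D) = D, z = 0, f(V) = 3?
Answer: 589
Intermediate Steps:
m = -3 (m = -2 - 1 = -3)
O(R) = 0 (O(R) = -0*R**2 = -4*0 = 0)
w = 589 (w = (3 - 22)*(-15 - 16) = -19*(-31) = 589)
O(d(4, m)) + w = 0 + 589 = 589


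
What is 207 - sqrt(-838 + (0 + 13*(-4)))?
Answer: 207 - I*sqrt(890) ≈ 207.0 - 29.833*I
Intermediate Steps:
207 - sqrt(-838 + (0 + 13*(-4))) = 207 - sqrt(-838 + (0 - 52)) = 207 - sqrt(-838 - 52) = 207 - sqrt(-890) = 207 - I*sqrt(890)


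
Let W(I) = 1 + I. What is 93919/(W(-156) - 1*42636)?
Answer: -13417/6113 ≈ -2.1948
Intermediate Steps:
93919/(W(-156) - 1*42636) = 93919/((1 - 156) - 1*42636) = 93919/(-155 - 42636) = 93919/(-42791) = 93919*(-1/42791) = -13417/6113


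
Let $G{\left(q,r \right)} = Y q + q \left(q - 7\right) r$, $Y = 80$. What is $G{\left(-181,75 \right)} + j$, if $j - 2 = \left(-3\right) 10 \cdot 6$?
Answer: $2537442$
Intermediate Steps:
$j = -178$ ($j = 2 + \left(-3\right) 10 \cdot 6 = 2 - 180 = -178$)
$G{\left(q,r \right)} = 80 q + q r \left(-7 + q\right)$ ($G{\left(q,r \right)} = 80 q + q \left(q - 7\right) r = 80 q + q \left(-7 + q\right) r = 80 q + q r \left(-7 + q\right)$)
$G{\left(-181,75 \right)} + j = - 181 \left(80 - 525 - 13575\right) - 178 = \left(-181\right) \left(-14020\right) - 178 = 2537620 - 178 = 2537442$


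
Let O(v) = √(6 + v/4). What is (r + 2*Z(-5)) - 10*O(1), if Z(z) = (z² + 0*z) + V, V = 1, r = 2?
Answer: 29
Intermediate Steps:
Z(z) = 1 + z² (Z(z) = (z² + 0*z) + 1 = (z² + 0) + 1 = z² + 1 = 1 + z²)
O(v) = √(6 + v/4) (O(v) = √(6 + v*(¼)) = √(6 + v/4))
(r + 2*Z(-5)) - 10*O(1) = (2 + 2*(1 + (-5)²)) - 5*√(24 + 1) = (2 + 2*(1 + 25)) - 5*√25 = (2 + 2*26) - 5*5 = (2 + 52) - 10*5/2 = 54 - 25 = 29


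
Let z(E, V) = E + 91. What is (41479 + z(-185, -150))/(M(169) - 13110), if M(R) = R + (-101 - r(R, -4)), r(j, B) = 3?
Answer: -8277/2609 ≈ -3.1725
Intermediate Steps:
z(E, V) = 91 + E
M(R) = -104 + R (M(R) = R + (-101 - 1*3) = R + (-101 - 3) = R - 104 = -104 + R)
(41479 + z(-185, -150))/(M(169) - 13110) = (41479 + (91 - 185))/((-104 + 169) - 13110) = (41479 - 94)/(65 - 13110) = 41385/(-13045) = 41385*(-1/13045) = -8277/2609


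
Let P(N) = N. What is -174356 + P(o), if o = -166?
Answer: -174522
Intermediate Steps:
-174356 + P(o) = -174356 - 166 = -174522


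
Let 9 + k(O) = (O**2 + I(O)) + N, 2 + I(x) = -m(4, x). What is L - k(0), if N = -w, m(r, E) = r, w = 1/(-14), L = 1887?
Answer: 26627/14 ≈ 1901.9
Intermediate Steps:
w = -1/14 ≈ -0.071429
I(x) = -6 (I(x) = -2 - 1*4 = -2 - 4 = -6)
N = 1/14 (N = -1*(-1/14) = 1/14 ≈ 0.071429)
k(O) = -209/14 + O**2 (k(O) = -9 + ((O**2 - 6) + 1/14) = -9 + ((-6 + O**2) + 1/14) = -9 + (-83/14 + O**2) = -209/14 + O**2)
L - k(0) = 1887 - (-209/14 + 0**2) = 1887 - (-209/14 + 0) = 1887 - 1*(-209/14) = 1887 + 209/14 = 26627/14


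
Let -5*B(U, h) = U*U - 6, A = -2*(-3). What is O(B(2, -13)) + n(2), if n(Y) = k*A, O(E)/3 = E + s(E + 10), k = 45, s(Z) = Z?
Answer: 1512/5 ≈ 302.40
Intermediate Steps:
A = 6
B(U, h) = 6/5 - U²/5 (B(U, h) = -(U*U - 6)/5 = -(U² - 6)/5 = -(-6 + U²)/5 = 6/5 - U²/5)
O(E) = 30 + 6*E (O(E) = 3*(E + (E + 10)) = 3*(E + (10 + E)) = 3*(10 + 2*E) = 30 + 6*E)
n(Y) = 270 (n(Y) = 45*6 = 270)
O(B(2, -13)) + n(2) = (30 + 6*(6/5 - ⅕*2²)) + 270 = (30 + 6*(6/5 - ⅕*4)) + 270 = (30 + 6*(6/5 - ⅘)) + 270 = (30 + 6*(⅖)) + 270 = (30 + 12/5) + 270 = 162/5 + 270 = 1512/5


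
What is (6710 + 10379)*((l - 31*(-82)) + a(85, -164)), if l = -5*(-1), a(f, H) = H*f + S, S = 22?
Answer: -194319019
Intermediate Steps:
a(f, H) = 22 + H*f (a(f, H) = H*f + 22 = 22 + H*f)
l = 5
(6710 + 10379)*((l - 31*(-82)) + a(85, -164)) = (6710 + 10379)*((5 - 31*(-82)) + (22 - 164*85)) = 17089*((5 + 2542) + (22 - 13940)) = 17089*(2547 - 13918) = 17089*(-11371) = -194319019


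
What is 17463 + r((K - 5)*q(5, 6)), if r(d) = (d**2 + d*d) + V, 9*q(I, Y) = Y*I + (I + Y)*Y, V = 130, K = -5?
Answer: 363137/9 ≈ 40349.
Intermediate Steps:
q(I, Y) = I*Y/9 + Y*(I + Y)/9 (q(I, Y) = (Y*I + (I + Y)*Y)/9 = (I*Y + Y*(I + Y))/9 = I*Y/9 + Y*(I + Y)/9)
r(d) = 130 + 2*d**2 (r(d) = (d**2 + d*d) + 130 = (d**2 + d**2) + 130 = 2*d**2 + 130 = 130 + 2*d**2)
17463 + r((K - 5)*q(5, 6)) = 17463 + (130 + 2*((-5 - 5)*((1/9)*6*(6 + 2*5)))**2) = 17463 + (130 + 2*(-10*6*(6 + 10)/9)**2) = 17463 + (130 + 2*(-10*6*16/9)**2) = 17463 + (130 + 2*(-10*32/3)**2) = 17463 + (130 + 2*(-320/3)**2) = 17463 + (130 + 2*(102400/9)) = 17463 + (130 + 204800/9) = 17463 + 205970/9 = 363137/9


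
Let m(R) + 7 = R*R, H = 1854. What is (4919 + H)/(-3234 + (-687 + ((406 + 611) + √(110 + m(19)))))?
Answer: -2458599/1054094 - 6773*√29/2108188 ≈ -2.3497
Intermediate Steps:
m(R) = -7 + R² (m(R) = -7 + R*R = -7 + R²)
(4919 + H)/(-3234 + (-687 + ((406 + 611) + √(110 + m(19))))) = (4919 + 1854)/(-3234 + (-687 + ((406 + 611) + √(110 + (-7 + 19²))))) = 6773/(-3234 + (-687 + (1017 + √(110 + (-7 + 361))))) = 6773/(-3234 + (-687 + (1017 + √(110 + 354)))) = 6773/(-3234 + (-687 + (1017 + √464))) = 6773/(-3234 + (-687 + (1017 + 4*√29))) = 6773/(-3234 + (330 + 4*√29)) = 6773/(-2904 + 4*√29)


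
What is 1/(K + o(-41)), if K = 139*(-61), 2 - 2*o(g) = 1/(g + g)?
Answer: -164/1390391 ≈ -0.00011795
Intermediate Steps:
o(g) = 1 - 1/(4*g) (o(g) = 1 - 1/(2*(g + g)) = 1 - 1/(2*g)/2 = 1 - 1/(4*g))
K = -8479
1/(K + o(-41)) = 1/(-8479 + (-¼ - 41)/(-41)) = 1/(-8479 - 1/41*(-165/4)) = 1/(-8479 + 165/164) = 1/(-1390391/164) = -164/1390391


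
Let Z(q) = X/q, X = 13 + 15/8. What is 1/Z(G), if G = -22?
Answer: -176/119 ≈ -1.4790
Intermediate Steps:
X = 119/8 (X = 13 + 15*(⅛) = 13 + 15/8 = 119/8 ≈ 14.875)
Z(q) = 119/(8*q)
1/Z(G) = 1/((119/8)/(-22)) = 1/((119/8)*(-1/22)) = 1/(-119/176) = -176/119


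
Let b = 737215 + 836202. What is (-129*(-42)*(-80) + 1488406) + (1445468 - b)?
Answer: 927017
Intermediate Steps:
b = 1573417
(-129*(-42)*(-80) + 1488406) + (1445468 - b) = (-129*(-42)*(-80) + 1488406) + (1445468 - 1*1573417) = (5418*(-80) + 1488406) + (1445468 - 1573417) = (-433440 + 1488406) - 127949 = 1054966 - 127949 = 927017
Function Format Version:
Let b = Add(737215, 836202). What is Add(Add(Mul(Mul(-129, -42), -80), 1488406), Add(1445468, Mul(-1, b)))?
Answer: 927017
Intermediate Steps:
b = 1573417
Add(Add(Mul(Mul(-129, -42), -80), 1488406), Add(1445468, Mul(-1, b))) = Add(Add(Mul(Mul(-129, -42), -80), 1488406), Add(1445468, Mul(-1, 1573417))) = Add(Add(Mul(5418, -80), 1488406), Add(1445468, -1573417)) = Add(Add(-433440, 1488406), -127949) = Add(1054966, -127949) = 927017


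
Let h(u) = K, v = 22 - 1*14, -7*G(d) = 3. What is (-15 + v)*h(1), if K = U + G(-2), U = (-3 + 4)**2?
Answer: -4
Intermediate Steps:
G(d) = -3/7 (G(d) = -1/7*3 = -3/7)
v = 8 (v = 22 - 14 = 8)
U = 1 (U = 1**2 = 1)
K = 4/7 (K = 1 - 3/7 = 4/7 ≈ 0.57143)
h(u) = 4/7
(-15 + v)*h(1) = (-15 + 8)*(4/7) = -7*4/7 = -4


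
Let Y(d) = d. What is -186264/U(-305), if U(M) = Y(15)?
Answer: -62088/5 ≈ -12418.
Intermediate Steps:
U(M) = 15
-186264/U(-305) = -186264/15 = -186264*1/15 = -62088/5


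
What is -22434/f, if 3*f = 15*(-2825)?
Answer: 22434/14125 ≈ 1.5882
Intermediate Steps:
f = -14125 (f = (15*(-2825))/3 = (⅓)*(-42375) = -14125)
-22434/f = -22434/(-14125) = -22434*(-1/14125) = 22434/14125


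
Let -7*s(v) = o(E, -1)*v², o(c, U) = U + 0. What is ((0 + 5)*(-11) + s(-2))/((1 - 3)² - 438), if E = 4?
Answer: 381/3038 ≈ 0.12541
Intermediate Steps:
o(c, U) = U
s(v) = v²/7 (s(v) = -(-1)*v²/7 = v²/7)
((0 + 5)*(-11) + s(-2))/((1 - 3)² - 438) = ((0 + 5)*(-11) + (⅐)*(-2)²)/((1 - 3)² - 438) = (5*(-11) + (⅐)*4)/((-2)² - 438) = (-55 + 4/7)/(4 - 438) = -381/7/(-434) = -381/7*(-1/434) = 381/3038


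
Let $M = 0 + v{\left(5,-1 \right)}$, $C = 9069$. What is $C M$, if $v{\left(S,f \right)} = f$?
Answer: $-9069$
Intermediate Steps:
$M = -1$ ($M = 0 - 1 = -1$)
$C M = 9069 \left(-1\right) = -9069$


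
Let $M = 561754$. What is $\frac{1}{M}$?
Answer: $\frac{1}{561754} \approx 1.7801 \cdot 10^{-6}$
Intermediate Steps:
$\frac{1}{M} = \frac{1}{561754}$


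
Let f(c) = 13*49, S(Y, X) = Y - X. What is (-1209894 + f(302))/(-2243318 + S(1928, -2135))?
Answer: 1209257/2239255 ≈ 0.54003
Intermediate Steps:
f(c) = 637
(-1209894 + f(302))/(-2243318 + S(1928, -2135)) = (-1209894 + 637)/(-2243318 + (1928 - 1*(-2135))) = -1209257/(-2243318 + (1928 + 2135)) = -1209257/(-2243318 + 4063) = -1209257/(-2239255) = -1209257*(-1/2239255) = 1209257/2239255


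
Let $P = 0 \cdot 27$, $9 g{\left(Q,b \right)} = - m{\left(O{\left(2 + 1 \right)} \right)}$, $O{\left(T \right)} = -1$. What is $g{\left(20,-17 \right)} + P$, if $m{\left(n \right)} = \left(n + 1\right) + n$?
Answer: $\frac{1}{9} \approx 0.11111$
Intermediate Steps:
$m{\left(n \right)} = 1 + 2 n$ ($m{\left(n \right)} = \left(1 + n\right) + n = 1 + 2 n$)
$g{\left(Q,b \right)} = \frac{1}{9}$ ($g{\left(Q,b \right)} = \frac{\left(-1\right) \left(1 + 2 \left(-1\right)\right)}{9} = \frac{\left(-1\right) \left(1 - 2\right)}{9} = \frac{\left(-1\right) \left(-1\right)}{9} = \frac{1}{9} \cdot 1 = \frac{1}{9}$)
$P = 0$
$g{\left(20,-17 \right)} + P = \frac{1}{9} + 0 = \frac{1}{9}$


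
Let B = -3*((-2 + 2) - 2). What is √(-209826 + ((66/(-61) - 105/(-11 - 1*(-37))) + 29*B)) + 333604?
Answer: 333604 + I*√527370682098/1586 ≈ 3.336e+5 + 457.88*I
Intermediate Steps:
B = 6 (B = -3*(0 - 2) = -3*(-2) = 6)
√(-209826 + ((66/(-61) - 105/(-11 - 1*(-37))) + 29*B)) + 333604 = √(-209826 + ((66/(-61) - 105/(-11 - 1*(-37))) + 29*6)) + 333604 = √(-209826 + ((66*(-1/61) - 105/(-11 + 37)) + 174)) + 333604 = √(-209826 + ((-66/61 - 105/26) + 174)) + 333604 = √(-209826 + (-8121/1586 + 174)) + 333604 = √(-209826 + 267843/1586) + 333604 = √(-332516193/1586) + 333604 = I*√527370682098/1586 + 333604 = 333604 + I*√527370682098/1586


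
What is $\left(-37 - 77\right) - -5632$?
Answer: $5518$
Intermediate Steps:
$\left(-37 - 77\right) - -5632 = \left(-37 - 77\right) + 5632 = -114 + 5632 = 5518$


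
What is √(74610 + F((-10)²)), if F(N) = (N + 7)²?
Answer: √86059 ≈ 293.36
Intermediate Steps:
F(N) = (7 + N)²
√(74610 + F((-10)²)) = √(74610 + (7 + (-10)²)²) = √(74610 + (7 + 100)²) = √(74610 + 107²) = √(74610 + 11449) = √86059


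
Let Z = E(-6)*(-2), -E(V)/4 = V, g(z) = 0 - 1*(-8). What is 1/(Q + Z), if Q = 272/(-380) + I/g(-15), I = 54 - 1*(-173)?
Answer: -760/15459 ≈ -0.049162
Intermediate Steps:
g(z) = 8 (g(z) = 0 + 8 = 8)
E(V) = -4*V
I = 227 (I = 54 + 173 = 227)
Z = -48 (Z = -4*(-6)*(-2) = 24*(-2) = -48)
Q = 21021/760 (Q = 272/(-380) + 227/8 = 272*(-1/380) + 227*(1/8) = -68/95 + 227/8 = 21021/760 ≈ 27.659)
1/(Q + Z) = 1/(21021/760 - 48) = 1/(-15459/760) = -760/15459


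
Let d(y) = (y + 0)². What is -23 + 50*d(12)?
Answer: 7177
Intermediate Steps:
d(y) = y²
-23 + 50*d(12) = -23 + 50*12² = -23 + 50*144 = -23 + 7200 = 7177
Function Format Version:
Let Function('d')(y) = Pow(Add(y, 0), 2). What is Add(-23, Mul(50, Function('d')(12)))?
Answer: 7177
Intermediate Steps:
Function('d')(y) = Pow(y, 2)
Add(-23, Mul(50, Function('d')(12))) = Add(-23, Mul(50, Pow(12, 2))) = Add(-23, Mul(50, 144)) = Add(-23, 7200) = 7177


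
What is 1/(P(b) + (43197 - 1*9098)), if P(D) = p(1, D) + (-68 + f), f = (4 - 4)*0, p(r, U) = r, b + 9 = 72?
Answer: 1/34032 ≈ 2.9384e-5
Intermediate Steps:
b = 63 (b = -9 + 72 = 63)
f = 0 (f = 0*0 = 0)
P(D) = -67 (P(D) = 1 + (-68 + 0) = 1 - 68 = -67)
1/(P(b) + (43197 - 1*9098)) = 1/(-67 + (43197 - 1*9098)) = 1/(-67 + (43197 - 9098)) = 1/(-67 + 34099) = 1/34032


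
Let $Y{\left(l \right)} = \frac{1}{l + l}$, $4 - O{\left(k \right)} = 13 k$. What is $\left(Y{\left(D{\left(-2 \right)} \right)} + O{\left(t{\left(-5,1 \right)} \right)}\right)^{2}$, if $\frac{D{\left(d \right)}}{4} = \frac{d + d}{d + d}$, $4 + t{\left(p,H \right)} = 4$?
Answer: $\frac{1089}{64} \approx 17.016$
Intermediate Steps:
$t{\left(p,H \right)} = 0$ ($t{\left(p,H \right)} = -4 + 4 = 0$)
$O{\left(k \right)} = 4 - 13 k$
$D{\left(d \right)} = 4$ ($D{\left(d \right)} = 4 \frac{d + d}{d + d} = 4 \frac{2 d}{2 d} = 4 \cdot 2 d \frac{1}{2 d} = 4 \cdot 1 = 4$)
$Y{\left(l \right)} = \frac{1}{2 l}$
$\left(Y{\left(D{\left(-2 \right)} \right)} + O{\left(t{\left(-5,1 \right)} \right)}\right)^{2} = \left(\frac{1}{2 \cdot 4} + \left(4 - 0\right)\right)^{2} = \left(\frac{1}{2} \cdot \frac{1}{4} + \left(4 + 0\right)\right)^{2} = \left(\frac{1}{8} + 4\right)^{2} = \left(\frac{33}{8}\right)^{2} = \frac{1089}{64}$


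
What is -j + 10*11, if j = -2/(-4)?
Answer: 219/2 ≈ 109.50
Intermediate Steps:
j = ½ (j = -2*(-¼) = ½ ≈ 0.50000)
-j + 10*11 = -1*½ + 10*11 = -½ + 110 = 219/2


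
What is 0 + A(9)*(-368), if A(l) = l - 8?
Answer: -368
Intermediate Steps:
A(l) = -8 + l
0 + A(9)*(-368) = 0 + (-8 + 9)*(-368) = 0 + 1*(-368) = 0 - 368 = -368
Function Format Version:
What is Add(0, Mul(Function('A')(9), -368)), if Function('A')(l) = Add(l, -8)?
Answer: -368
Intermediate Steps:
Function('A')(l) = Add(-8, l)
Add(0, Mul(Function('A')(9), -368)) = Add(0, Mul(Add(-8, 9), -368)) = Add(0, Mul(1, -368)) = Add(0, -368) = -368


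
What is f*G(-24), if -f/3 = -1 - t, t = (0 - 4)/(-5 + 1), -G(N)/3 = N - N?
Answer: 0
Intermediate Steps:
G(N) = 0 (G(N) = -3*(N - N) = -3*0 = 0)
t = 1 (t = -4/(-4) = -4*(-¼) = 1)
f = 6 (f = -3*(-1 - 1*1) = -3*(-1 - 1) = -3*(-2) = 6)
f*G(-24) = 6*0 = 0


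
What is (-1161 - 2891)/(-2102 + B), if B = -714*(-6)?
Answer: -2026/1091 ≈ -1.8570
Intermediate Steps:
B = 4284
(-1161 - 2891)/(-2102 + B) = (-1161 - 2891)/(-2102 + 4284) = -4052/2182 = -4052*1/2182 = -2026/1091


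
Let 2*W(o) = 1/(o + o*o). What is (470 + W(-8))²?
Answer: 2771074881/12544 ≈ 2.2091e+5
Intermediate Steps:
W(o) = 1/(2*(o + o²)) (W(o) = 1/(2*(o + o*o)) = 1/(2*(o + o²)))
(470 + W(-8))² = (470 + (½)/(-8*(1 - 8)))² = (470 + (½)*(-⅛)/(-7))² = (470 + (½)*(-⅛)*(-⅐))² = (470 + 1/112)² = (52641/112)² = 2771074881/12544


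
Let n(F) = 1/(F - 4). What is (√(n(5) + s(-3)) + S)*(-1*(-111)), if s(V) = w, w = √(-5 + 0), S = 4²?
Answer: 1776 + 111*√(1 + I*√5) ≈ 1921.8 + 94.496*I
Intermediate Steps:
S = 16
w = I*√5 (w = √(-5) = I*√5 ≈ 2.2361*I)
n(F) = 1/(-4 + F)
s(V) = I*√5
(√(n(5) + s(-3)) + S)*(-1*(-111)) = (√(1/(-4 + 5) + I*√5) + 16)*(-1*(-111)) = (√(1/1 + I*√5) + 16)*111 = (√(1 + I*√5) + 16)*111 = (16 + √(1 + I*√5))*111 = 1776 + 111*√(1 + I*√5)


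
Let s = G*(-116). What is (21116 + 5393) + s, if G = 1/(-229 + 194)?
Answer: 927931/35 ≈ 26512.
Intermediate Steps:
G = -1/35 (G = 1/(-35) = -1/35 ≈ -0.028571)
s = 116/35 (s = -1/35*(-116) = 116/35 ≈ 3.3143)
(21116 + 5393) + s = (21116 + 5393) + 116/35 = 26509 + 116/35 = 927931/35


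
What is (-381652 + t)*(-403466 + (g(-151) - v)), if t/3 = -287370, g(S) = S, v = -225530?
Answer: 221497843294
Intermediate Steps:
t = -862110 (t = 3*(-287370) = -862110)
(-381652 + t)*(-403466 + (g(-151) - v)) = (-381652 - 862110)*(-403466 + (-151 - 1*(-225530))) = -1243762*(-403466 + (-151 + 225530)) = -1243762*(-403466 + 225379) = -1243762*(-178087) = 221497843294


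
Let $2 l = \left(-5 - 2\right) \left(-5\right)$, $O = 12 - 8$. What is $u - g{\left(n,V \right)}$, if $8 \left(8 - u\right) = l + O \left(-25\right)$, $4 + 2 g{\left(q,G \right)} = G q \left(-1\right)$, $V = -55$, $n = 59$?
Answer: $- \frac{25635}{16} \approx -1602.2$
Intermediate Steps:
$O = 4$ ($O = 12 - 8 = 4$)
$l = \frac{35}{2}$ ($l = \frac{\left(-5 - 2\right) \left(-5\right)}{2} = \frac{\left(-7\right) \left(-5\right)}{2} = \frac{1}{2} \cdot 35 = \frac{35}{2} \approx 17.5$)
$g{\left(q,G \right)} = -2 - \frac{G q}{2}$ ($g{\left(q,G \right)} = -2 + \frac{G q \left(-1\right)}{2} = -2 + \frac{\left(-1\right) G q}{2} = -2 - \frac{G q}{2}$)
$u = \frac{293}{16}$ ($u = 8 - \frac{\frac{35}{2} + 4 \left(-25\right)}{8} = 8 - \frac{\frac{35}{2} - 100}{8} = 8 - - \frac{165}{16} = 8 + \frac{165}{16} = \frac{293}{16} \approx 18.313$)
$u - g{\left(n,V \right)} = \frac{293}{16} - \left(-2 - \left(- \frac{55}{2}\right) 59\right) = \frac{293}{16} - \left(-2 + \frac{3245}{2}\right) = \frac{293}{16} - \frac{3241}{2} = - \frac{25635}{16}$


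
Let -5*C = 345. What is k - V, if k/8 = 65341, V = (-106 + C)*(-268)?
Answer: 475828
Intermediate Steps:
C = -69 (C = -1/5*345 = -69)
V = 46900 (V = (-106 - 69)*(-268) = -175*(-268) = 46900)
k = 522728 (k = 8*65341 = 522728)
k - V = 522728 - 1*46900 = 522728 - 46900 = 475828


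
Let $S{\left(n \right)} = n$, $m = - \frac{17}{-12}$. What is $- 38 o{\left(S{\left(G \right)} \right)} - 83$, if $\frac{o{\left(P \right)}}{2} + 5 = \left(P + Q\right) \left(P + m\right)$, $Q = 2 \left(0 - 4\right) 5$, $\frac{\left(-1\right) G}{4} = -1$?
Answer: $15117$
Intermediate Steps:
$G = 4$ ($G = \left(-4\right) \left(-1\right) = 4$)
$m = \frac{17}{12}$ ($m = \left(-17\right) \left(- \frac{1}{12}\right) = \frac{17}{12} \approx 1.4167$)
$Q = -40$ ($Q = 2 \left(\left(-4\right) 5\right) = 2 \left(-20\right) = -40$)
$o{\left(P \right)} = -10 + 2 \left(-40 + P\right) \left(\frac{17}{12} + P\right)$ ($o{\left(P \right)} = -10 + 2 \left(P - 40\right) \left(P + \frac{17}{12}\right) = -10 + 2 \left(-40 + P\right) \left(\frac{17}{12} + P\right)$)
$- 38 o{\left(S{\left(G \right)} \right)} - 83 = - 38 \left(- \frac{370}{3} + 2 \cdot 4^{2} - \frac{926}{3}\right) - 83 = - 38 \left(- \frac{370}{3} + 2 \cdot 16 - \frac{926}{3}\right) - 83 = - 38 \left(- \frac{370}{3} + 32 - \frac{926}{3}\right) - 83 = \left(-38\right) \left(-400\right) - 83 = 15200 - 83 = 15117$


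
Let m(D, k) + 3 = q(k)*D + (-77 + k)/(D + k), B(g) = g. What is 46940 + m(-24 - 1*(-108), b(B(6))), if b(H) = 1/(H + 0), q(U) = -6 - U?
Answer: 23441134/505 ≈ 46418.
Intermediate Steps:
b(H) = 1/H
m(D, k) = -3 + D*(-6 - k) + (-77 + k)/(D + k) (m(D, k) = -3 + ((-6 - k)*D + (-77 + k)/(D + k)) = -3 + (D*(-6 - k) + (-77 + k)/(D + k)) = -3 + D*(-6 - k) + (-77 + k)/(D + k))
46940 + m(-24 - 1*(-108), b(B(6))) = 46940 + (-77 - 3*(-24 - 1*(-108)) - 2/6 + (-24 - 1*(-108))**2*(-6 - 1/6) - 1*(-24 - 1*(-108))*(6 + 1/6)/6)/((-24 - 1*(-108)) + 1/6) = 46940 + (-77 - 3*(-24 + 108) - 2*1/6 + (-24 + 108)**2*(-6 - 1*1/6) - 1*(-24 + 108)*1/6*(6 + 1/6))/((-24 + 108) + 1/6) = 46940 + (-77 - 3*84 - 1/3 + 84**2*(-6 - 1/6) - 1*84*1/6*37/6)/(84 + 1/6) = 46940 + (-77 - 252 - 1/3 + 7056*(-37/6) - 259/3)/(505/6) = 46940 + 6*(-77 - 252 - 1/3 - 43512 - 259/3)/505 = 46940 + (6/505)*(-131783/3) = 46940 - 263566/505 = 23441134/505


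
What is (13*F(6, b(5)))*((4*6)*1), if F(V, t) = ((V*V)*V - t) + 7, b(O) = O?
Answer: 68016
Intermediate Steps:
F(V, t) = 7 + V³ - t (F(V, t) = (V²*V - t) + 7 = (V³ - t) + 7 = 7 + V³ - t)
(13*F(6, b(5)))*((4*6)*1) = (13*(7 + 6³ - 1*5))*((4*6)*1) = (13*(7 + 216 - 5))*(24*1) = (13*218)*24 = 2834*24 = 68016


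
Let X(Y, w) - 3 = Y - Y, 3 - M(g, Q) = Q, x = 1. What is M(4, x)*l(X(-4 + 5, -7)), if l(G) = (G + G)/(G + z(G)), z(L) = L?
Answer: 2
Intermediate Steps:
M(g, Q) = 3 - Q
X(Y, w) = 3 (X(Y, w) = 3 + (Y - Y) = 3 + 0 = 3)
l(G) = 1 (l(G) = (G + G)/(G + G) = (2*G)/((2*G)) = (2*G)*(1/(2*G)) = 1)
M(4, x)*l(X(-4 + 5, -7)) = (3 - 1*1)*1 = (3 - 1)*1 = 2*1 = 2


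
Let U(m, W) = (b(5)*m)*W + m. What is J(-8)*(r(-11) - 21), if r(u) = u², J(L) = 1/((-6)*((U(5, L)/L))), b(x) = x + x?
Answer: -80/237 ≈ -0.33755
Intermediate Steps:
b(x) = 2*x
U(m, W) = m + 10*W*m (U(m, W) = ((2*5)*m)*W + m = (10*m)*W + m = 10*W*m + m = m + 10*W*m)
J(L) = -L/(6*(5 + 50*L)) (J(L) = 1/((-6)*(((5*(1 + 10*L))/L))) = -L/(5 + 50*L)/6 = -L/(6*(5 + 50*L)))
J(-8)*(r(-11) - 21) = (-1*(-8)/(30 + 300*(-8)))*((-11)² - 21) = (-1*(-8)/(30 - 2400))*(121 - 21) = -1*(-8)/(-2370)*100 = -1*(-8)*(-1/2370)*100 = -4/1185*100 = -80/237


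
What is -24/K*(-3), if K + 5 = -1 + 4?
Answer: -36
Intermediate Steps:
K = -2 (K = -5 + (-1 + 4) = -5 + 3 = -2)
-24/K*(-3) = -24/(-2)*(-3) = -24*(-1)/2*(-3) = -8*(-3/2)*(-3) = 12*(-3) = -36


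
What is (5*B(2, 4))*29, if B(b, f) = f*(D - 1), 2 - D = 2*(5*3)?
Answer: -16820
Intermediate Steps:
D = -28 (D = 2 - 2*5*3 = 2 - 2*15 = 2 - 1*30 = 2 - 30 = -28)
B(b, f) = -29*f (B(b, f) = f*(-28 - 1) = f*(-29) = -29*f)
(5*B(2, 4))*29 = (5*(-29*4))*29 = (5*(-116))*29 = -580*29 = -16820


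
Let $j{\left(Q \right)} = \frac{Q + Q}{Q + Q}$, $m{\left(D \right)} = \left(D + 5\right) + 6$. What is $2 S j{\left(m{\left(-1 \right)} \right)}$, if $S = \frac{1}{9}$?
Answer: $\frac{2}{9} \approx 0.22222$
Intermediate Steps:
$m{\left(D \right)} = 11 + D$ ($m{\left(D \right)} = \left(5 + D\right) + 6 = 11 + D$)
$S = \frac{1}{9} \approx 0.11111$
$j{\left(Q \right)} = 1$ ($j{\left(Q \right)} = \frac{2 Q}{2 Q} = 2 Q \frac{1}{2 Q} = 1$)
$2 S j{\left(m{\left(-1 \right)} \right)} = 2 \cdot \frac{1}{9} \cdot 1 = \frac{2}{9} \cdot 1 = \frac{2}{9}$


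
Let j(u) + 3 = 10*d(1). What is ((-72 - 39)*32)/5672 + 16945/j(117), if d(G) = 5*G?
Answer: 11993137/33323 ≈ 359.91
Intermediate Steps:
j(u) = 47 (j(u) = -3 + 10*(5*1) = -3 + 10*5 = -3 + 50 = 47)
((-72 - 39)*32)/5672 + 16945/j(117) = ((-72 - 39)*32)/5672 + 16945/47 = -111*32*(1/5672) + 16945*(1/47) = -3552*1/5672 + 16945/47 = -444/709 + 16945/47 = 11993137/33323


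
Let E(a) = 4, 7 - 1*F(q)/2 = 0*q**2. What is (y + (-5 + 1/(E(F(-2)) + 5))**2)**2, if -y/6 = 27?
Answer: 125126596/6561 ≈ 19071.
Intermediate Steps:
y = -162 (y = -6*27 = -162)
F(q) = 14 (F(q) = 14 - 0*q**2 = 14 - 2*0 = 14 + 0 = 14)
(y + (-5 + 1/(E(F(-2)) + 5))**2)**2 = (-162 + (-5 + 1/(4 + 5))**2)**2 = (-162 + (-5 + 1/9)**2)**2 = (-162 + (-44/9)**2)**2 = (-162 + 1936/81)**2 = (-11186/81)**2 = 125126596/6561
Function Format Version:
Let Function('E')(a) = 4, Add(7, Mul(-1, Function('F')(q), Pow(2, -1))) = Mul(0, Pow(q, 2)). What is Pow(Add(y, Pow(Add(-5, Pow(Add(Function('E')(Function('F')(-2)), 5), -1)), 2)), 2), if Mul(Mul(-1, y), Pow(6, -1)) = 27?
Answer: Rational(125126596, 6561) ≈ 19071.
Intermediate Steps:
y = -162 (y = Mul(-6, 27) = -162)
Function('F')(q) = 14 (Function('F')(q) = Add(14, Mul(-2, Mul(0, Pow(q, 2)))) = Add(14, Mul(-2, 0)) = Add(14, 0) = 14)
Pow(Add(y, Pow(Add(-5, Pow(Add(Function('E')(Function('F')(-2)), 5), -1)), 2)), 2) = Pow(Add(-162, Pow(Add(-5, Pow(Add(4, 5), -1)), 2)), 2) = Pow(Add(-162, Pow(Add(-5, Pow(9, -1)), 2)), 2) = Pow(Add(-162, Pow(Add(-5, Rational(1, 9)), 2)), 2) = Pow(Add(-162, Pow(Rational(-44, 9), 2)), 2) = Pow(Add(-162, Rational(1936, 81)), 2) = Pow(Rational(-11186, 81), 2) = Rational(125126596, 6561)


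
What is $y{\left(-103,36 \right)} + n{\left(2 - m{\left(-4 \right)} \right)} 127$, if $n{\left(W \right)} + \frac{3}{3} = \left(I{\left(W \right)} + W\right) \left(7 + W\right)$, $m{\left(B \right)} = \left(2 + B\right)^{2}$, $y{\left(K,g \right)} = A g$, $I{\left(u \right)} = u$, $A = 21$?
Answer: $-1911$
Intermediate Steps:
$y{\left(K,g \right)} = 21 g$
$n{\left(W \right)} = -1 + 2 W \left(7 + W\right)$ ($n{\left(W \right)} = -1 + \left(W + W\right) \left(7 + W\right) = -1 + 2 W \left(7 + W\right)$)
$y{\left(-103,36 \right)} + n{\left(2 - m{\left(-4 \right)} \right)} 127 = 21 \cdot 36 + \left(-1 + 2 \left(2 - \left(2 - 4\right)^{2}\right)^{2} + 14 \left(2 - \left(2 - 4\right)^{2}\right)\right) 127 = 756 + \left(-1 + 2 \left(2 - \left(-2\right)^{2}\right)^{2} + 14 \left(2 - \left(-2\right)^{2}\right)\right) 127 = 756 + \left(-1 + 2 \left(2 - 4\right)^{2} + 14 \left(2 - 4\right)\right) 127 = 756 + \left(-1 + 2 \left(-2\right)^{2} + 14 \left(-2\right)\right) 127 = 756 + \left(-1 + 2 \cdot 4 - 28\right) 127 = 756 + \left(-1 + 8 - 28\right) 127 = 756 - 2667 = -1911$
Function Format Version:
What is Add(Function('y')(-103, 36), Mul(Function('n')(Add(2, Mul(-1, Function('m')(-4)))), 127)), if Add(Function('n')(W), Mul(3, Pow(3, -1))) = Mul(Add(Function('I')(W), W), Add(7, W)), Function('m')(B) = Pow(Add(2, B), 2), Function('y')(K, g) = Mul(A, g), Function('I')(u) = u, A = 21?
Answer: -1911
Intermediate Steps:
Function('y')(K, g) = Mul(21, g)
Function('n')(W) = Add(-1, Mul(2, W, Add(7, W))) (Function('n')(W) = Add(-1, Mul(Add(W, W), Add(7, W))) = Add(-1, Mul(Mul(2, W), Add(7, W))) = Add(-1, Mul(2, W, Add(7, W))))
Add(Function('y')(-103, 36), Mul(Function('n')(Add(2, Mul(-1, Function('m')(-4)))), 127)) = Add(Mul(21, 36), Mul(Add(-1, Mul(2, Pow(Add(2, Mul(-1, Pow(Add(2, -4), 2))), 2)), Mul(14, Add(2, Mul(-1, Pow(Add(2, -4), 2))))), 127)) = Add(756, Mul(Add(-1, Mul(2, Pow(Add(2, Mul(-1, Pow(-2, 2))), 2)), Mul(14, Add(2, Mul(-1, Pow(-2, 2))))), 127)) = Add(756, Mul(Add(-1, Mul(2, Pow(Add(2, Mul(-1, 4)), 2)), Mul(14, Add(2, Mul(-1, 4)))), 127)) = Add(756, Mul(Add(-1, Mul(2, Pow(Add(2, -4), 2)), Mul(14, Add(2, -4))), 127)) = Add(756, Mul(Add(-1, Mul(2, Pow(-2, 2)), Mul(14, -2)), 127)) = Add(756, Mul(Add(-1, Mul(2, 4), -28), 127)) = Add(756, Mul(Add(-1, 8, -28), 127)) = Add(756, Mul(-21, 127)) = Add(756, -2667) = -1911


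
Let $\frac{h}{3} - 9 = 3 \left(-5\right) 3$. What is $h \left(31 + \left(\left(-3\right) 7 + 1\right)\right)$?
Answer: $-1188$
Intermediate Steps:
$h = -108$ ($h = 27 + 3 \cdot 3 \left(-5\right) 3 = 27 + 3 \left(\left(-15\right) 3\right) = 27 + 3 \left(-45\right) = 27 - 135 = -108$)
$h \left(31 + \left(\left(-3\right) 7 + 1\right)\right) = - 108 \left(31 + \left(\left(-3\right) 7 + 1\right)\right) = - 108 \left(31 + \left(-21 + 1\right)\right) = - 108 \left(31 - 20\right) = \left(-108\right) 11 = -1188$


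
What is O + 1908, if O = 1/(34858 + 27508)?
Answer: 118994329/62366 ≈ 1908.0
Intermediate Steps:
O = 1/62366 ≈ 1.6034e-5
O + 1908 = 1/62366 + 1908 = 118994329/62366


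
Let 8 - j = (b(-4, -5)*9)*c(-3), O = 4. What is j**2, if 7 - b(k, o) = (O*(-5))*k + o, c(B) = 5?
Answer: 9412624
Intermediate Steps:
b(k, o) = 7 - o + 20*k (b(k, o) = 7 - ((4*(-5))*k + o) = 7 - (-20*k + o) = 7 - (o - 20*k) = 7 + (-o + 20*k) = 7 - o + 20*k)
j = 3068 (j = 8 - (7 - 1*(-5) + 20*(-4))*9*5 = 8 - (7 + 5 - 80)*9*5 = 8 - (-68*9)*5 = 8 - (-612)*5 = 8 - 1*(-3060) = 8 + 3060 = 3068)
j**2 = 3068**2 = 9412624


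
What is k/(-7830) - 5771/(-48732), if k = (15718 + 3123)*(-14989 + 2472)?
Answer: 1915441508389/63595260 ≈ 30119.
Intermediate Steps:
k = -235832797 (k = 18841*(-12517) = -235832797)
k/(-7830) - 5771/(-48732) = -235832797/(-7830) - 5771/(-48732) = -235832797*(-1/7830) - 5771*(-1/48732) = 235832797/7830 + 5771/48732 = 1915441508389/63595260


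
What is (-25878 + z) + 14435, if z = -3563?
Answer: -15006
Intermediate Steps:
(-25878 + z) + 14435 = (-25878 - 3563) + 14435 = -29441 + 14435 = -15006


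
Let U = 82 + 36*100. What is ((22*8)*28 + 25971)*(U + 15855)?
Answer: 603673763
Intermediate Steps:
U = 3682 (U = 82 + 3600 = 3682)
((22*8)*28 + 25971)*(U + 15855) = ((22*8)*28 + 25971)*(3682 + 15855) = (176*28 + 25971)*19537 = (4928 + 25971)*19537 = 30899*19537 = 603673763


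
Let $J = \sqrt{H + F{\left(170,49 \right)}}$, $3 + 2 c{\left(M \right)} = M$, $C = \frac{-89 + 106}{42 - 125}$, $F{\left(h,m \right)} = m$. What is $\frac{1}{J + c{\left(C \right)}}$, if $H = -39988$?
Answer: $- \frac{11039}{275157460} - \frac{6889 i \sqrt{39939}}{275157460} \approx -4.0119 \cdot 10^{-5} - 0.0050035 i$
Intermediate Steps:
$C = - \frac{17}{83}$ ($C = \frac{17}{-83} = 17 \left(- \frac{1}{83}\right) = - \frac{17}{83} \approx -0.20482$)
$c{\left(M \right)} = - \frac{3}{2} + \frac{M}{2}$
$J = i \sqrt{39939}$ ($J = \sqrt{-39988 + 49} = \sqrt{-39939} = i \sqrt{39939} \approx 199.85 i$)
$\frac{1}{J + c{\left(C \right)}} = \frac{1}{i \sqrt{39939} + \left(- \frac{3}{2} + \frac{1}{2} \left(- \frac{17}{83}\right)\right)} = \frac{1}{i \sqrt{39939} - \frac{133}{83}} = \frac{1}{- \frac{133}{83} + i \sqrt{39939}}$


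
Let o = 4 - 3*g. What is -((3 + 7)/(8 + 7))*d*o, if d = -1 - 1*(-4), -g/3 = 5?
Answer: -98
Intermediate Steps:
g = -15 (g = -3*5 = -15)
o = 49 (o = 4 - 3*(-15) = 4 + 45 = 49)
d = 3 (d = -1 + 4 = 3)
-((3 + 7)/(8 + 7))*d*o = -((3 + 7)/(8 + 7))*3*49 = -(10/15)*3*49 = -(10*(1/15))*3*49 = -(⅔)*3*49 = -2*49 = -1*98 = -98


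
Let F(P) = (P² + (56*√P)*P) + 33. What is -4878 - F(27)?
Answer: -5640 - 4536*√3 ≈ -13497.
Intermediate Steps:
F(P) = 33 + P² + 56*P^(3/2) (F(P) = (P² + 56*P^(3/2)) + 33 = 33 + P² + 56*P^(3/2))
-4878 - F(27) = -4878 - (33 + 27² + 56*27^(3/2)) = -4878 - (33 + 729 + 56*(81*√3)) = -4878 - (33 + 729 + 4536*√3) = -4878 - (762 + 4536*√3) = -4878 + (-762 - 4536*√3) = -5640 - 4536*√3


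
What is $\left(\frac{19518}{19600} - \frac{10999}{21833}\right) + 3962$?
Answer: $\frac{121118324121}{30566200} \approx 3962.5$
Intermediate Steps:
$\left(\frac{19518}{19600} - \frac{10999}{21833}\right) + 3962 = \left(19518 \cdot \frac{1}{19600} - \frac{10999}{21833}\right) + 3962 = \left(\frac{9759}{9800} - \frac{10999}{21833}\right) + 3962 = \frac{15039721}{30566200} + 3962 = \frac{121118324121}{30566200}$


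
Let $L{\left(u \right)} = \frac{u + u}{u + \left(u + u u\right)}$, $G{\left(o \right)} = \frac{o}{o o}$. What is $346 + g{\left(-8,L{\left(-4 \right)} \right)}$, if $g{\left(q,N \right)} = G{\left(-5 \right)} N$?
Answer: $\frac{1731}{5} \approx 346.2$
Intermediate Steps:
$G{\left(o \right)} = \frac{1}{o}$ ($G{\left(o \right)} = \frac{o}{o^{2}} = \frac{1}{o}$)
$L{\left(u \right)} = \frac{2 u}{u^{2} + 2 u}$ ($L{\left(u \right)} = \frac{2 u}{u + \left(u + u^{2}\right)} = \frac{2 u}{u^{2} + 2 u}$)
$g{\left(q,N \right)} = - \frac{N}{5}$ ($g{\left(q,N \right)} = \frac{N}{-5} = - \frac{N}{5}$)
$346 + g{\left(-8,L{\left(-4 \right)} \right)} = 346 - \frac{2 \frac{1}{2 - 4}}{5} = 346 - \frac{2 \frac{1}{-2}}{5} = 346 - \frac{2 \left(- \frac{1}{2}\right)}{5} = 346 - - \frac{1}{5} = 346 + \frac{1}{5} = \frac{1731}{5}$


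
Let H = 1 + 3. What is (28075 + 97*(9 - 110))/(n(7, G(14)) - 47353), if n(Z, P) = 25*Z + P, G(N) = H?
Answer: -9139/23587 ≈ -0.38746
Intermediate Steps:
H = 4
G(N) = 4
n(Z, P) = P + 25*Z
(28075 + 97*(9 - 110))/(n(7, G(14)) - 47353) = (28075 + 97*(9 - 110))/((4 + 25*7) - 47353) = (28075 + 97*(-101))/((4 + 175) - 47353) = (28075 - 9797)/(179 - 47353) = 18278/(-47174) = 18278*(-1/47174) = -9139/23587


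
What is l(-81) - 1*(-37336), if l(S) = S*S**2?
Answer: -494105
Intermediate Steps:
l(S) = S**3
l(-81) - 1*(-37336) = (-81)**3 - 1*(-37336) = -531441 + 37336 = -494105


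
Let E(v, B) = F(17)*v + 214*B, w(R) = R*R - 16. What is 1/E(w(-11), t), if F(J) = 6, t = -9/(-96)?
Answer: 16/10401 ≈ 0.0015383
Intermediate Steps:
t = 3/32 (t = -9*(-1/96) = 3/32 ≈ 0.093750)
w(R) = -16 + R**2 (w(R) = R**2 - 16 = -16 + R**2)
E(v, B) = 6*v + 214*B
1/E(w(-11), t) = 1/(6*(-16 + (-11)**2) + 214*(3/32)) = 1/(6*(-16 + 121) + 321/16) = 1/(6*105 + 321/16) = 1/(630 + 321/16) = 1/(10401/16) = 16/10401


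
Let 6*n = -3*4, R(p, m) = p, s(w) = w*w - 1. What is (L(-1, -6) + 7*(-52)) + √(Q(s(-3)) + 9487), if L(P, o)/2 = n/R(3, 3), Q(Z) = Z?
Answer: -1096/3 + 3*√1055 ≈ -267.89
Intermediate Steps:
s(w) = -1 + w² (s(w) = w² - 1 = -1 + w²)
n = -2 (n = (-3*4)/6 = (⅙)*(-12) = -2)
L(P, o) = -4/3 (L(P, o) = 2*(-2/3) = 2*(-2*⅓) = 2*(-⅔) = -4/3)
(L(-1, -6) + 7*(-52)) + √(Q(s(-3)) + 9487) = (-4/3 + 7*(-52)) + √((-1 + (-3)²) + 9487) = (-4/3 - 364) + √((-1 + 9) + 9487) = -1096/3 + √(8 + 9487) = -1096/3 + √9495 = -1096/3 + 3*√1055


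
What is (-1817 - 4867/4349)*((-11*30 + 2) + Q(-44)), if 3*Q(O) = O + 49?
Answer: 7740953000/13047 ≈ 5.9331e+5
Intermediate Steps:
Q(O) = 49/3 + O/3 (Q(O) = (O + 49)/3 = (49 + O)/3 = 49/3 + O/3)
(-1817 - 4867/4349)*((-11*30 + 2) + Q(-44)) = (-1817 - 4867/4349)*((-11*30 + 2) + (49/3 + (⅓)*(-44))) = (-1817 - 4867*1/4349)*((-330 + 2) + (49/3 - 44/3)) = (-1817 - 4867/4349)*(-328 + 5/3) = -7907000/4349*(-979/3) = 7740953000/13047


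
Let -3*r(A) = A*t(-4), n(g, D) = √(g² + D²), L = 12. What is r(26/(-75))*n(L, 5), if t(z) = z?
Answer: -1352/225 ≈ -6.0089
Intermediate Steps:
n(g, D) = √(D² + g²)
r(A) = 4*A/3 (r(A) = -A*(-4)/3 = -(-4)*A/3 = 4*A/3)
r(26/(-75))*n(L, 5) = (4*(26/(-75))/3)*√(5² + 12²) = (4*(26*(-1/75))/3)*√(25 + 144) = ((4/3)*(-26/75))*√169 = -104/225*13 = -1352/225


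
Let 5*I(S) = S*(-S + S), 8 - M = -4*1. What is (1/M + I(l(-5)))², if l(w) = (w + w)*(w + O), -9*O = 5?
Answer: 1/144 ≈ 0.0069444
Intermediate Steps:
O = -5/9 (O = -⅑*5 = -5/9 ≈ -0.55556)
l(w) = 2*w*(-5/9 + w) (l(w) = (w + w)*(w - 5/9) = (2*w)*(-5/9 + w) = 2*w*(-5/9 + w))
M = 12 (M = 8 - (-4) = 8 - 1*(-4) = 8 + 4 = 12)
I(S) = 0 (I(S) = (S*(-S + S))/5 = (S*0)/5 = (⅕)*0 = 0)
(1/M + I(l(-5)))² = (1/12 + 0)² = (1/12)² = 1/144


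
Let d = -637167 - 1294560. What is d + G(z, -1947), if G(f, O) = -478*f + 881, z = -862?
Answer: -1518810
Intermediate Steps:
d = -1931727
G(f, O) = 881 - 478*f
d + G(z, -1947) = -1931727 + (881 - 478*(-862)) = -1931727 + (881 + 412036) = -1931727 + 412917 = -1518810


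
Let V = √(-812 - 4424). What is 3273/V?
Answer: -3273*I*√1309/2618 ≈ -45.232*I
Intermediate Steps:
V = 2*I*√1309 (V = √(-5236) = 2*I*√1309 ≈ 72.36*I)
3273/V = 3273/((2*I*√1309)) = 3273*(-I*√1309/2618) = -3273*I*√1309/2618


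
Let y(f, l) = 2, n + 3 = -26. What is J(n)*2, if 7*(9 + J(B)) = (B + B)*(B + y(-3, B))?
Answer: 3006/7 ≈ 429.43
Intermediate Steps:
n = -29 (n = -3 - 26 = -29)
J(B) = -9 + 2*B*(2 + B)/7 (J(B) = -9 + ((B + B)*(B + 2))/7 = -9 + ((2*B)*(2 + B))/7 = -9 + (2*B*(2 + B))/7 = -9 + 2*B*(2 + B)/7)
J(n)*2 = (-9 + (2/7)*(-29)**2 + (4/7)*(-29))*2 = (-9 + (2/7)*841 - 116/7)*2 = (-9 + 1682/7 - 116/7)*2 = (1503/7)*2 = 3006/7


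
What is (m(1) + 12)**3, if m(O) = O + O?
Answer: 2744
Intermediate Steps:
m(O) = 2*O
(m(1) + 12)**3 = (2*1 + 12)**3 = (2 + 12)**3 = 14**3 = 2744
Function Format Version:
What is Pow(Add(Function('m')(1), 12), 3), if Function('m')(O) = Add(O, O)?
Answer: 2744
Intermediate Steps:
Function('m')(O) = Mul(2, O)
Pow(Add(Function('m')(1), 12), 3) = Pow(Add(Mul(2, 1), 12), 3) = Pow(Add(2, 12), 3) = Pow(14, 3) = 2744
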